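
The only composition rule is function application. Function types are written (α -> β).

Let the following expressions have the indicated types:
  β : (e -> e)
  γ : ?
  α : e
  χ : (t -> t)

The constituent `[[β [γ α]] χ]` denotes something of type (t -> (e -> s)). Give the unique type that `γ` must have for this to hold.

[[β [γ α]] χ] must have type (t -> (e -> s)). The sister χ has type (t -> t); that is not a function onto (t -> (e -> s)), so [β [γ α]] must be the functor, of type ((t -> t) -> (t -> (e -> s))).
[β [γ α]] must have type ((t -> t) -> (t -> (e -> s))). The sister β has type (e -> e); that is not a function onto ((t -> t) -> (t -> (e -> s))), so [γ α] must be the functor, of type ((e -> e) -> ((t -> t) -> (t -> (e -> s)))).
[γ α] must have type ((e -> e) -> ((t -> t) -> (t -> (e -> s)))). The sister α has type e; that is not a function onto ((e -> e) -> ((t -> t) -> (t -> (e -> s)))), so γ must be the functor, of type (e -> ((e -> e) -> ((t -> t) -> (t -> (e -> s))))).

(e -> ((e -> e) -> ((t -> t) -> (t -> (e -> s)))))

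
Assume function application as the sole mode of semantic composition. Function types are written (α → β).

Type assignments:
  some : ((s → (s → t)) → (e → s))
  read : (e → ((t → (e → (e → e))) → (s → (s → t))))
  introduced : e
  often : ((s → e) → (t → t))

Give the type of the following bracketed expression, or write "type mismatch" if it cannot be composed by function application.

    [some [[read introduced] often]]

type mismatch

[read introduced]: functor read : (e → ((t → (e → (e → e))) → (s → (s → t)))), argument introduced : e; result ((t → (e → (e → e))) → (s → (s → t))).
[[read introduced] often]: ((t → (e → (e → e))) → (s → (s → t))) with ((s → e) → (t → t)) — neither is a function whose domain matches the other; composition fails here.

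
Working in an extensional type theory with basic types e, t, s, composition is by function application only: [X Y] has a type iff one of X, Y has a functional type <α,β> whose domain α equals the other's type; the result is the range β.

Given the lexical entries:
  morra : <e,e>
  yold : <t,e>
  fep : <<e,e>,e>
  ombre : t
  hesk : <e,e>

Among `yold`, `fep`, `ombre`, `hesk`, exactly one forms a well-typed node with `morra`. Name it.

fep

yold : <t,e> — no; morra wants e, and yold wants t.
fep — combines: fep : <<e,e>,e> takes morra : <e,e> as argument, giving e.
ombre : t — no; morra wants e, and ombre wants nothing (atomic).
hesk : <e,e> — no; morra wants e, and hesk wants e.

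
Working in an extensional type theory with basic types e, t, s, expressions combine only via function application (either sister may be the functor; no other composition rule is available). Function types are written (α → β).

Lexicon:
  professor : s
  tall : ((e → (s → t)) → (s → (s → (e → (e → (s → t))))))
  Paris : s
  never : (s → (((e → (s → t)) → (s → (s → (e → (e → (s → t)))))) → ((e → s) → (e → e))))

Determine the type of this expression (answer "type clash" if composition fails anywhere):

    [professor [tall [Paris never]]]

[Paris never]: functor never : (s → (((e → (s → t)) → (s → (s → (e → (e → (s → t)))))) → ((e → s) → (e → e)))), argument Paris : s; result (((e → (s → t)) → (s → (s → (e → (e → (s → t)))))) → ((e → s) → (e → e))).
[tall [Paris never]]: functor [Paris never] : (((e → (s → t)) → (s → (s → (e → (e → (s → t)))))) → ((e → s) → (e → e))), argument tall : ((e → (s → t)) → (s → (s → (e → (e → (s → t)))))); result ((e → s) → (e → e)).
[professor [tall [Paris never]]]: s with ((e → s) → (e → e)) — neither is a function whose domain matches the other; composition fails here.

type clash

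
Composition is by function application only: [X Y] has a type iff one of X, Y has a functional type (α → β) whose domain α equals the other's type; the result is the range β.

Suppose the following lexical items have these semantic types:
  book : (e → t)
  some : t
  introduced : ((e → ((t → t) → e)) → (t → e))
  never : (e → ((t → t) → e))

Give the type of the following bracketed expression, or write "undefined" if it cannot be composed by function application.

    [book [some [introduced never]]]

t

[introduced never]: ((e → ((t → t) → e)) → (t → e)) applied to (e → ((t → t) → e)) yields (t → e).
[some [introduced never]]: (t → e) applied to t yields e.
[book [some [introduced never]]]: (e → t) applied to e yields t.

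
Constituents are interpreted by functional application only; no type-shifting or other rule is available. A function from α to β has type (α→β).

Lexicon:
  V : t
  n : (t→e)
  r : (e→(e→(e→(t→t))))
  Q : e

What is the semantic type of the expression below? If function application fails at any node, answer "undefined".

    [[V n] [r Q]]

(e→(t→t))

[V n] — n of type (t→e) combines with V of type t: type e.
[r Q] — r of type (e→(e→(e→(t→t)))) combines with Q of type e: type (e→(e→(t→t))).
[[V n] [r Q]] — [r Q] of type (e→(e→(t→t))) combines with [V n] of type e: type (e→(t→t)).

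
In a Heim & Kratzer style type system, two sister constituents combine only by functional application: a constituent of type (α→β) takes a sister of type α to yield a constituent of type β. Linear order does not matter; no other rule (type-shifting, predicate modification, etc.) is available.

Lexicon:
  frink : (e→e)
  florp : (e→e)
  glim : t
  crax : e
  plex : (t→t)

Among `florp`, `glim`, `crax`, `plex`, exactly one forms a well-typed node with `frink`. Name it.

crax

florp : (e→e) — frink needs e; florp needs e; neither fits.
glim : t — frink needs e; glim needs nothing (atomic); neither fits.
crax — combines: frink : (e→e) takes crax : e as argument, giving e.
plex : (t→t) — frink needs e; plex needs t; neither fits.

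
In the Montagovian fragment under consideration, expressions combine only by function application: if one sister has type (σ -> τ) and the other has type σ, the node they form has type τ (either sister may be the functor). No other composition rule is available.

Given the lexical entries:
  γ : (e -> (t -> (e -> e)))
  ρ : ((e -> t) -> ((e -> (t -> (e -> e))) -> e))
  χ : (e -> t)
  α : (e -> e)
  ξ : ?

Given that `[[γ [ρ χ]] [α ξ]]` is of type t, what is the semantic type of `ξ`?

For [[γ [ρ χ]] [α ξ]] to have type t with [γ [ρ χ]] of type e, [α ξ] must be the function: [α ξ] : (e -> t).
For [α ξ] to have type (e -> t) with α of type (e -> e), ξ must be the function: ξ : ((e -> e) -> (e -> t)).

((e -> e) -> (e -> t))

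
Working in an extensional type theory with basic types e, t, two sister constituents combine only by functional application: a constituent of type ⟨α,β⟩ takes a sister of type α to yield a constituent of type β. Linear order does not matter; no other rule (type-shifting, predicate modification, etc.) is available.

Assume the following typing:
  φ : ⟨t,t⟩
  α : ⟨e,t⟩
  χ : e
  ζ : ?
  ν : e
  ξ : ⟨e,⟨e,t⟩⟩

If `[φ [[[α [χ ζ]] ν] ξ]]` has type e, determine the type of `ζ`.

⟨e,⟨⟨e,t⟩,⟨e,⟨⟨e,⟨e,t⟩⟩,⟨⟨t,t⟩,e⟩⟩⟩⟩⟩

At [φ [[[α [χ ζ]] ν] ξ]] (required: e): φ is ⟨t,t⟩, which is not a function with range e; hence [[[α [χ ζ]] ν] ξ] is the functor — type ⟨⟨t,t⟩,e⟩.
At [[[α [χ ζ]] ν] ξ] (required: ⟨⟨t,t⟩,e⟩): ξ is ⟨e,⟨e,t⟩⟩, which is not a function with range ⟨⟨t,t⟩,e⟩; hence [[α [χ ζ]] ν] is the functor — type ⟨⟨e,⟨e,t⟩⟩,⟨⟨t,t⟩,e⟩⟩.
At [[α [χ ζ]] ν] (required: ⟨⟨e,⟨e,t⟩⟩,⟨⟨t,t⟩,e⟩⟩): ν is e, which is not a function with range ⟨⟨e,⟨e,t⟩⟩,⟨⟨t,t⟩,e⟩⟩; hence [α [χ ζ]] is the functor — type ⟨e,⟨⟨e,⟨e,t⟩⟩,⟨⟨t,t⟩,e⟩⟩⟩.
At [α [χ ζ]] (required: ⟨e,⟨⟨e,⟨e,t⟩⟩,⟨⟨t,t⟩,e⟩⟩⟩): α is ⟨e,t⟩, which is not a function with range ⟨e,⟨⟨e,⟨e,t⟩⟩,⟨⟨t,t⟩,e⟩⟩⟩; hence [χ ζ] is the functor — type ⟨⟨e,t⟩,⟨e,⟨⟨e,⟨e,t⟩⟩,⟨⟨t,t⟩,e⟩⟩⟩⟩.
At [χ ζ] (required: ⟨⟨e,t⟩,⟨e,⟨⟨e,⟨e,t⟩⟩,⟨⟨t,t⟩,e⟩⟩⟩⟩): χ is e, which is not a function with range ⟨⟨e,t⟩,⟨e,⟨⟨e,⟨e,t⟩⟩,⟨⟨t,t⟩,e⟩⟩⟩⟩; hence ζ is the functor — type ⟨e,⟨⟨e,t⟩,⟨e,⟨⟨e,⟨e,t⟩⟩,⟨⟨t,t⟩,e⟩⟩⟩⟩⟩.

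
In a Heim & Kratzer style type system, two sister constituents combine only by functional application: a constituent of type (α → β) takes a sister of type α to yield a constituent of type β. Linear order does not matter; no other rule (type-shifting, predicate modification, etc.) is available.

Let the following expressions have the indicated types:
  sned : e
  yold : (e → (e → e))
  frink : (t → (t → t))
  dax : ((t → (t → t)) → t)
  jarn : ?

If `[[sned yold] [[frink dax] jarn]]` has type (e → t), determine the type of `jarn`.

[[sned yold] [[frink dax] jarn]] is required to be (e → t). [sned yold] : (e → e) cannot yield (e → t) as functor, so [[frink dax] jarn] : ((e → e) → (e → t)).
[[frink dax] jarn] is required to be ((e → e) → (e → t)). [frink dax] : t cannot yield ((e → e) → (e → t)) as functor, so jarn : (t → ((e → e) → (e → t))).

(t → ((e → e) → (e → t)))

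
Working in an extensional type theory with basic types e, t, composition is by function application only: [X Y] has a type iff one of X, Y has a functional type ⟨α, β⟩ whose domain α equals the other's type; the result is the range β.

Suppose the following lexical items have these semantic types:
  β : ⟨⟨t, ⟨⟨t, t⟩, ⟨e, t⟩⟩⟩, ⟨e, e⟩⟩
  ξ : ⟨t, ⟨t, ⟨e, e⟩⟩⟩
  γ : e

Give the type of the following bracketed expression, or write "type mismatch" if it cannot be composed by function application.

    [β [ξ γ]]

At [ξ γ]: neither ⟨t, ⟨t, ⟨e, e⟩⟩⟩ nor e can take the other as argument; the node is ill-typed.

type mismatch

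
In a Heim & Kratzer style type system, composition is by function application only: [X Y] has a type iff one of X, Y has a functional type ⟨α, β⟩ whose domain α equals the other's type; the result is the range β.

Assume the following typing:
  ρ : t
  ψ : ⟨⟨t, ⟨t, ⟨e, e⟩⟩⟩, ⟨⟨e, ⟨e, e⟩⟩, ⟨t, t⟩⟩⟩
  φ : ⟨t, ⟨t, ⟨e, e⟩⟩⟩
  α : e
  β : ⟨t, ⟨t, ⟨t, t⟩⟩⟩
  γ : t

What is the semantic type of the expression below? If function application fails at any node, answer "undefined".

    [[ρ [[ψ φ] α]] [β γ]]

undefined

At [ψ φ], ψ : ⟨⟨t, ⟨t, ⟨e, e⟩⟩⟩, ⟨⟨e, ⟨e, e⟩⟩, ⟨t, t⟩⟩⟩ takes φ : ⟨t, ⟨t, ⟨e, e⟩⟩⟩, giving ⟨⟨e, ⟨e, e⟩⟩, ⟨t, t⟩⟩.
[[ψ φ] α]: ⟨⟨e, ⟨e, e⟩⟩, ⟨t, t⟩⟩ with e — neither is a function whose domain matches the other; composition fails here.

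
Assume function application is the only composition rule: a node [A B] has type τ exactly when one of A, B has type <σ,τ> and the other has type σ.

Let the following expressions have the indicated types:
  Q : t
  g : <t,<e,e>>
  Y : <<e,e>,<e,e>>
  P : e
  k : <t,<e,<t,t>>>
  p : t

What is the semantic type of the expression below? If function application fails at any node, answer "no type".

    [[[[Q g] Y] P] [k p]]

<t,t>

[Q g]: <t,<e,e>> applied to t yields <e,e>.
[[Q g] Y]: <<e,e>,<e,e>> applied to <e,e> yields <e,e>.
[[[Q g] Y] P]: <e,e> applied to e yields e.
[k p]: <t,<e,<t,t>>> applied to t yields <e,<t,t>>.
[[[[Q g] Y] P] [k p]]: <e,<t,t>> applied to e yields <t,t>.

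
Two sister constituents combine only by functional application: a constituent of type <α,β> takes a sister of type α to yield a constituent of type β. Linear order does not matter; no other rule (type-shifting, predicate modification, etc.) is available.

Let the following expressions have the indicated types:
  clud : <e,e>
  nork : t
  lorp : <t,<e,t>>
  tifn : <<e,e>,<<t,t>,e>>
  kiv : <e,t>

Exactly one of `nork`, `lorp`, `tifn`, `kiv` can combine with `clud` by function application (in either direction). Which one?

nork : t — does not combine with clud.
lorp : <t,<e,t>> — does not combine with clud.
tifn — combines: tifn : <<e,e>,<<t,t>,e>> takes clud : <e,e> as argument, giving <<t,t>,e>.
kiv : <e,t> — does not combine with clud.

tifn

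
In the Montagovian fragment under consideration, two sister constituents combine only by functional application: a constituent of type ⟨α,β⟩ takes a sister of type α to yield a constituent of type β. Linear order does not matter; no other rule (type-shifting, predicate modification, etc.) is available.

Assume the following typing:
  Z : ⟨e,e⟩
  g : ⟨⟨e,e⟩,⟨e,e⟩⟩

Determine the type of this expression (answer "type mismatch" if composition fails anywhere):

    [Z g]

At [Z g], g : ⟨⟨e,e⟩,⟨e,e⟩⟩ takes Z : ⟨e,e⟩, giving ⟨e,e⟩.

⟨e,e⟩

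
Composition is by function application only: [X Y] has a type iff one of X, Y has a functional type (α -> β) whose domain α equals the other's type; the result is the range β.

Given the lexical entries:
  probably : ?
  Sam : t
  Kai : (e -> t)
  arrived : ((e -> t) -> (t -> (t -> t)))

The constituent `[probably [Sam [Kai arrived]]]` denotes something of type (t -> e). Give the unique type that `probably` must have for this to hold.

((t -> t) -> (t -> e))

[probably [Sam [Kai arrived]]] must have type (t -> e). The sister [Sam [Kai arrived]] has type (t -> t); that is not a function onto (t -> e), so probably must be the functor, of type ((t -> t) -> (t -> e)).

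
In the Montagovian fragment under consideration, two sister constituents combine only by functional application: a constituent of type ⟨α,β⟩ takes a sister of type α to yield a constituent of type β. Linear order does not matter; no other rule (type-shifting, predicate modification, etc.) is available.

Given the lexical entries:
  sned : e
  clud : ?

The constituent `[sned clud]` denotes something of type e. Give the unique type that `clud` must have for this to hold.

[sned clud] must have type e. The sister sned has type e; that is not a function onto e, so clud must be the functor, of type ⟨e,e⟩.

⟨e,e⟩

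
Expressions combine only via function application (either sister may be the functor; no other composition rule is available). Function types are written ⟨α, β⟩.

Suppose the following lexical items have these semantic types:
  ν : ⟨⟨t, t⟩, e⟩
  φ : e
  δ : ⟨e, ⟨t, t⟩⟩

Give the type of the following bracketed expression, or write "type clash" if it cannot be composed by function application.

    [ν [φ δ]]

[φ δ]: δ is ⟨e, ⟨t, t⟩⟩, φ is e; result ⟨t, t⟩.
[ν [φ δ]]: ν is ⟨⟨t, t⟩, e⟩, [φ δ] is ⟨t, t⟩; result e.

e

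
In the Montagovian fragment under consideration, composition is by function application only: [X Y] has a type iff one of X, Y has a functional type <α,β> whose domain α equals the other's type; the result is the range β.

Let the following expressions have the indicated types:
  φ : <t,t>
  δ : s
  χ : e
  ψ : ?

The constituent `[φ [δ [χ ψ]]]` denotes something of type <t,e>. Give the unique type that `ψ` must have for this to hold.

[φ [δ [χ ψ]]] is required to be <t,e>. φ : <t,t> cannot yield <t,e> as functor, so [δ [χ ψ]] : <<t,t>,<t,e>>.
[δ [χ ψ]] is required to be <<t,t>,<t,e>>. δ : s cannot yield <<t,t>,<t,e>> as functor, so [χ ψ] : <s,<<t,t>,<t,e>>>.
[χ ψ] is required to be <s,<<t,t>,<t,e>>>. χ : e cannot yield <s,<<t,t>,<t,e>>> as functor, so ψ : <e,<s,<<t,t>,<t,e>>>>.

<e,<s,<<t,t>,<t,e>>>>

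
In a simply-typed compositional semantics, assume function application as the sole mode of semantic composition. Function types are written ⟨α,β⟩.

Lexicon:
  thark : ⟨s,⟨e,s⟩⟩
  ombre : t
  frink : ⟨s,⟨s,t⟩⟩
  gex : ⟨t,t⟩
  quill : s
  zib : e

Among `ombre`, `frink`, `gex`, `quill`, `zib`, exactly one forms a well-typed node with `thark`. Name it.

quill

ombre : t — no; thark wants s, and ombre wants nothing (atomic).
frink : ⟨s,⟨s,t⟩⟩ — no; thark wants s, and frink wants s.
gex : ⟨t,t⟩ — no; thark wants s, and gex wants t.
quill — combines: thark : ⟨s,⟨e,s⟩⟩ takes quill : s as argument, giving ⟨e,s⟩.
zib : e — no; thark wants s, and zib wants nothing (atomic).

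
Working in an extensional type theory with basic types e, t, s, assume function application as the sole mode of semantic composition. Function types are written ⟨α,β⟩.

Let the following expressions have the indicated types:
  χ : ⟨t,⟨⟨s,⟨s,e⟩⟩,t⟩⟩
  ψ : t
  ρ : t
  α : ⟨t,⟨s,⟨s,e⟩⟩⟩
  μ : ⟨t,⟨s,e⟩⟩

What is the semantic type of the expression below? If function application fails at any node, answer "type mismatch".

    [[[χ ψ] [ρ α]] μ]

⟨s,e⟩

[χ ψ] — χ of type ⟨t,⟨⟨s,⟨s,e⟩⟩,t⟩⟩ combines with ψ of type t: type ⟨⟨s,⟨s,e⟩⟩,t⟩.
[ρ α] — α of type ⟨t,⟨s,⟨s,e⟩⟩⟩ combines with ρ of type t: type ⟨s,⟨s,e⟩⟩.
[[χ ψ] [ρ α]] — [χ ψ] of type ⟨⟨s,⟨s,e⟩⟩,t⟩ combines with [ρ α] of type ⟨s,⟨s,e⟩⟩: type t.
[[[χ ψ] [ρ α]] μ] — μ of type ⟨t,⟨s,e⟩⟩ combines with [[χ ψ] [ρ α]] of type t: type ⟨s,e⟩.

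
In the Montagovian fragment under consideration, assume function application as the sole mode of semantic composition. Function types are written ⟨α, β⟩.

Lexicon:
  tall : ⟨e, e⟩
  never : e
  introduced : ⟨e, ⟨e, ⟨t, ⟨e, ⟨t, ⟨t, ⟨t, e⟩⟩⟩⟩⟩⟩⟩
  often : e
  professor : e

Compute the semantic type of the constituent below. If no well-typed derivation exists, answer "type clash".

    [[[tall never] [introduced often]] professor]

[tall never] — tall of type ⟨e, e⟩ combines with never of type e: type e.
[introduced often] — introduced of type ⟨e, ⟨e, ⟨t, ⟨e, ⟨t, ⟨t, ⟨t, e⟩⟩⟩⟩⟩⟩⟩ combines with often of type e: type ⟨e, ⟨t, ⟨e, ⟨t, ⟨t, ⟨t, e⟩⟩⟩⟩⟩⟩.
[[tall never] [introduced often]] — [introduced often] of type ⟨e, ⟨t, ⟨e, ⟨t, ⟨t, ⟨t, e⟩⟩⟩⟩⟩⟩ combines with [tall never] of type e: type ⟨t, ⟨e, ⟨t, ⟨t, ⟨t, e⟩⟩⟩⟩⟩.
[[[tall never] [introduced often]] professor]: ⟨t, ⟨e, ⟨t, ⟨t, ⟨t, e⟩⟩⟩⟩⟩ with e — neither is a function whose domain matches the other; composition fails here.

type clash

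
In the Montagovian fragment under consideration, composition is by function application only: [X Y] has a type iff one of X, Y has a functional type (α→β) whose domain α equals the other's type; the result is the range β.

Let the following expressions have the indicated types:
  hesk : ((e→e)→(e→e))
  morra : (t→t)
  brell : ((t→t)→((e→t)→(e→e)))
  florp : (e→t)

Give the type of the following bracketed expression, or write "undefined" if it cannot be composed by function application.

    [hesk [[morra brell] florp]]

At [morra brell], brell : ((t→t)→((e→t)→(e→e))) takes morra : (t→t), giving ((e→t)→(e→e)).
At [[morra brell] florp], [morra brell] : ((e→t)→(e→e)) takes florp : (e→t), giving (e→e).
At [hesk [[morra brell] florp]], hesk : ((e→e)→(e→e)) takes [[morra brell] florp] : (e→e), giving (e→e).

(e→e)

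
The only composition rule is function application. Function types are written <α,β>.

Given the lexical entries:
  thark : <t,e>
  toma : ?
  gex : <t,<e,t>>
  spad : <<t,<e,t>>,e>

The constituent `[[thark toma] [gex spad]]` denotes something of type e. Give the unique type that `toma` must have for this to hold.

[[thark toma] [gex spad]] must have type e. The sister [gex spad] has type e; that is not a function onto e, so [thark toma] must be the functor, of type <e,e>.
[thark toma] must have type <e,e>. The sister thark has type <t,e>; that is not a function onto <e,e>, so toma must be the functor, of type <<t,e>,<e,e>>.

<<t,e>,<e,e>>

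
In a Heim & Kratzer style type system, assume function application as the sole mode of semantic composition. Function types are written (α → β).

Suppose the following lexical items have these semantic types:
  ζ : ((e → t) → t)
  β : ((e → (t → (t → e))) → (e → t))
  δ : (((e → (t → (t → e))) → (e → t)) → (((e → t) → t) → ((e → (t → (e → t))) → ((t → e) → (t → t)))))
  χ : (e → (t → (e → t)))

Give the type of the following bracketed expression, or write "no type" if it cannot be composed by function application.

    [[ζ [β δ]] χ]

[β δ]: δ is (((e → (t → (t → e))) → (e → t)) → (((e → t) → t) → ((e → (t → (e → t))) → ((t → e) → (t → t))))), β is ((e → (t → (t → e))) → (e → t)); result (((e → t) → t) → ((e → (t → (e → t))) → ((t → e) → (t → t)))).
[ζ [β δ]]: [β δ] is (((e → t) → t) → ((e → (t → (e → t))) → ((t → e) → (t → t)))), ζ is ((e → t) → t); result ((e → (t → (e → t))) → ((t → e) → (t → t))).
[[ζ [β δ]] χ]: [ζ [β δ]] is ((e → (t → (e → t))) → ((t → e) → (t → t))), χ is (e → (t → (e → t))); result ((t → e) → (t → t)).

((t → e) → (t → t))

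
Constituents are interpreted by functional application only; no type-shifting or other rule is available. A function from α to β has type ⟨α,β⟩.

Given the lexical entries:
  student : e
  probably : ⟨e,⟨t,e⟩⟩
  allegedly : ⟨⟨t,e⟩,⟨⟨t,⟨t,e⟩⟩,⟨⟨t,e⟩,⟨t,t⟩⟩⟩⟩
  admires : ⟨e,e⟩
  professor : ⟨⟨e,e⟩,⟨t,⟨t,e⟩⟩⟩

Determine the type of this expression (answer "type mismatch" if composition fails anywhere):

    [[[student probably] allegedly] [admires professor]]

[student probably] — probably of type ⟨e,⟨t,e⟩⟩ combines with student of type e: type ⟨t,e⟩.
[[student probably] allegedly] — allegedly of type ⟨⟨t,e⟩,⟨⟨t,⟨t,e⟩⟩,⟨⟨t,e⟩,⟨t,t⟩⟩⟩⟩ combines with [student probably] of type ⟨t,e⟩: type ⟨⟨t,⟨t,e⟩⟩,⟨⟨t,e⟩,⟨t,t⟩⟩⟩.
[admires professor] — professor of type ⟨⟨e,e⟩,⟨t,⟨t,e⟩⟩⟩ combines with admires of type ⟨e,e⟩: type ⟨t,⟨t,e⟩⟩.
[[[student probably] allegedly] [admires professor]] — [[student probably] allegedly] of type ⟨⟨t,⟨t,e⟩⟩,⟨⟨t,e⟩,⟨t,t⟩⟩⟩ combines with [admires professor] of type ⟨t,⟨t,e⟩⟩: type ⟨⟨t,e⟩,⟨t,t⟩⟩.

⟨⟨t,e⟩,⟨t,t⟩⟩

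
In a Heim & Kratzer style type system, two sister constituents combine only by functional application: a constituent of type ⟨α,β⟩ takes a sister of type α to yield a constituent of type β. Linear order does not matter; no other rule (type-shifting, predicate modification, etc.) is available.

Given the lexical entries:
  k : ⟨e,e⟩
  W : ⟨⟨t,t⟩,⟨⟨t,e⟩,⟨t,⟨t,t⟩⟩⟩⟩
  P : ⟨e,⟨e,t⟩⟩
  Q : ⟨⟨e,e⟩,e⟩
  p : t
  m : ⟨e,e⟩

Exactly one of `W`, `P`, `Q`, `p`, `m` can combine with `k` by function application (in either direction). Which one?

W : ⟨⟨t,t⟩,⟨⟨t,e⟩,⟨t,⟨t,t⟩⟩⟩⟩ — does not combine with k.
P : ⟨e,⟨e,t⟩⟩ — does not combine with k.
Q — combines: Q : ⟨⟨e,e⟩,e⟩ takes k : ⟨e,e⟩ as argument, giving e.
p : t — does not combine with k.
m : ⟨e,e⟩ — does not combine with k.

Q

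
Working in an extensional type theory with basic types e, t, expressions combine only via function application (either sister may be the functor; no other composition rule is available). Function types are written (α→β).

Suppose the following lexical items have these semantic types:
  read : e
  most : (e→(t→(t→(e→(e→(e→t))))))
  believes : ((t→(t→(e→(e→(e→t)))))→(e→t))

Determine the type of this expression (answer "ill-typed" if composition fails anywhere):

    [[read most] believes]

[read most] — most of type (e→(t→(t→(e→(e→(e→t)))))) combines with read of type e: type (t→(t→(e→(e→(e→t))))).
[[read most] believes] — believes of type ((t→(t→(e→(e→(e→t)))))→(e→t)) combines with [read most] of type (t→(t→(e→(e→(e→t))))): type (e→t).

(e→t)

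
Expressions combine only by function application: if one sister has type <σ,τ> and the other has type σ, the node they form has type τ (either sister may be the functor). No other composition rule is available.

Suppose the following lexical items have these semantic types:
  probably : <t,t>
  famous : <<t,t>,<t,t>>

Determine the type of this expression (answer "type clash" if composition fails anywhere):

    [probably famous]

At [probably famous], famous : <<t,t>,<t,t>> takes probably : <t,t>, giving <t,t>.

<t,t>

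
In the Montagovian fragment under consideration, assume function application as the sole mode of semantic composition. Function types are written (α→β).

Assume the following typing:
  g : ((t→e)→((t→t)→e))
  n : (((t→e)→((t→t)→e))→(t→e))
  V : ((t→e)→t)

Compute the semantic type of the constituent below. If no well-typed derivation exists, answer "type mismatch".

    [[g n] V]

t

[g n]: functor n : (((t→e)→((t→t)→e))→(t→e)), argument g : ((t→e)→((t→t)→e)); result (t→e).
[[g n] V]: functor V : ((t→e)→t), argument [g n] : (t→e); result t.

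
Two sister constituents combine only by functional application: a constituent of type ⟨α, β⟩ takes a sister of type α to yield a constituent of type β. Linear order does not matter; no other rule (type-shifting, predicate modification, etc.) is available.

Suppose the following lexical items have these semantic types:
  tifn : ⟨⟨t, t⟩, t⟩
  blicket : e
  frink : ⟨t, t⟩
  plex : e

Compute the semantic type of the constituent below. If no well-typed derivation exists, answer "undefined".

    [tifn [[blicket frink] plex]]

At [blicket frink]: neither e nor ⟨t, t⟩ can take the other as argument; the node is ill-typed.

undefined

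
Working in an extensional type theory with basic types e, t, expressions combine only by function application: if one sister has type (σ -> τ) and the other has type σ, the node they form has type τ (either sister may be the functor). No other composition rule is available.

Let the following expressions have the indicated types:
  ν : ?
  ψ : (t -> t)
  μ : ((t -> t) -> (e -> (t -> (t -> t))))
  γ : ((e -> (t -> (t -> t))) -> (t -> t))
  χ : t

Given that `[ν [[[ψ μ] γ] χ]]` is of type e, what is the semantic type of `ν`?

At [ν [[[ψ μ] γ] χ]] (required: e): [[[ψ μ] γ] χ] is t, which is not a function with range e; hence ν is the functor — type (t -> e).

(t -> e)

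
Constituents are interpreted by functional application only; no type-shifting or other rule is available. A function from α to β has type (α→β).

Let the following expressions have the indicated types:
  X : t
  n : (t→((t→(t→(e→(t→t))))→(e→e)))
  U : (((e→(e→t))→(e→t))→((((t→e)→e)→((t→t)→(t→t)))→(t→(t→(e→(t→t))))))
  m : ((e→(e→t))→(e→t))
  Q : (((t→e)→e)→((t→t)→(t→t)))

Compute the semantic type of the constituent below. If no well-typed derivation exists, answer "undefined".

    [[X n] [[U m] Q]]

[X n] — n of type (t→((t→(t→(e→(t→t))))→(e→e))) combines with X of type t: type ((t→(t→(e→(t→t))))→(e→e)).
[U m] — U of type (((e→(e→t))→(e→t))→((((t→e)→e)→((t→t)→(t→t)))→(t→(t→(e→(t→t)))))) combines with m of type ((e→(e→t))→(e→t)): type ((((t→e)→e)→((t→t)→(t→t)))→(t→(t→(e→(t→t))))).
[[U m] Q] — [U m] of type ((((t→e)→e)→((t→t)→(t→t)))→(t→(t→(e→(t→t))))) combines with Q of type (((t→e)→e)→((t→t)→(t→t))): type (t→(t→(e→(t→t)))).
[[X n] [[U m] Q]] — [X n] of type ((t→(t→(e→(t→t))))→(e→e)) combines with [[U m] Q] of type (t→(t→(e→(t→t)))): type (e→e).

(e→e)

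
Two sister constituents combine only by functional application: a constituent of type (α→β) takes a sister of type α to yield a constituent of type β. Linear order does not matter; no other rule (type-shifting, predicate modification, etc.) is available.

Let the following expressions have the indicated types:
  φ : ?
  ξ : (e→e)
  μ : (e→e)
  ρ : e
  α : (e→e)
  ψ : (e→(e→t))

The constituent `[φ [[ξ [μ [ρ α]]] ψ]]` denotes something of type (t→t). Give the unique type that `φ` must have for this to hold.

At [φ [[ξ [μ [ρ α]]] ψ]] (required: (t→t)): [[ξ [μ [ρ α]]] ψ] is (e→t), which is not a function with range (t→t); hence φ is the functor — type ((e→t)→(t→t)).

((e→t)→(t→t))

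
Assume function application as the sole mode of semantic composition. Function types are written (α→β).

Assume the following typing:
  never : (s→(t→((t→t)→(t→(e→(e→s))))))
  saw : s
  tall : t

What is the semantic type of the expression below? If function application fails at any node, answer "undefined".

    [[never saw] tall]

[never saw]: (s→(t→((t→t)→(t→(e→(e→s)))))) applied to s yields (t→((t→t)→(t→(e→(e→s))))).
[[never saw] tall]: (t→((t→t)→(t→(e→(e→s))))) applied to t yields ((t→t)→(t→(e→(e→s)))).

((t→t)→(t→(e→(e→s))))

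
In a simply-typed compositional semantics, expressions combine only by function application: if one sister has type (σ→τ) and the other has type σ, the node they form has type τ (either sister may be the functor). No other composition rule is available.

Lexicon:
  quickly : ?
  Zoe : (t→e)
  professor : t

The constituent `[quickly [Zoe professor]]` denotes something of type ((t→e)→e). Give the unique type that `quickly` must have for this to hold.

For [quickly [Zoe professor]] to have type ((t→e)→e) with [Zoe professor] of type e, quickly must be the function: quickly : (e→((t→e)→e)).

(e→((t→e)→e))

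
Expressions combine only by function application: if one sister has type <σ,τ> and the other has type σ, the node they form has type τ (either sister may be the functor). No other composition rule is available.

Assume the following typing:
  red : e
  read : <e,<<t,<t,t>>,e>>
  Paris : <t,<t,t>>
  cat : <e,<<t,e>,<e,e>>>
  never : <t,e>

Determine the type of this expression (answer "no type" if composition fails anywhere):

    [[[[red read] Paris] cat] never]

<e,e>

[red read]: read is <e,<<t,<t,t>>,e>>, red is e; result <<t,<t,t>>,e>.
[[red read] Paris]: [red read] is <<t,<t,t>>,e>, Paris is <t,<t,t>>; result e.
[[[red read] Paris] cat]: cat is <e,<<t,e>,<e,e>>>, [[red read] Paris] is e; result <<t,e>,<e,e>>.
[[[[red read] Paris] cat] never]: [[[red read] Paris] cat] is <<t,e>,<e,e>>, never is <t,e>; result <e,e>.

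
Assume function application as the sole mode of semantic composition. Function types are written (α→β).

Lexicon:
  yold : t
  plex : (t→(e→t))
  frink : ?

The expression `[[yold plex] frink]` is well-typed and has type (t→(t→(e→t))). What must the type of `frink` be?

((e→t)→(t→(t→(e→t))))

[[yold plex] frink] must have type (t→(t→(e→t))). The sister [yold plex] has type (e→t); that is not a function onto (t→(t→(e→t))), so frink must be the functor, of type ((e→t)→(t→(t→(e→t)))).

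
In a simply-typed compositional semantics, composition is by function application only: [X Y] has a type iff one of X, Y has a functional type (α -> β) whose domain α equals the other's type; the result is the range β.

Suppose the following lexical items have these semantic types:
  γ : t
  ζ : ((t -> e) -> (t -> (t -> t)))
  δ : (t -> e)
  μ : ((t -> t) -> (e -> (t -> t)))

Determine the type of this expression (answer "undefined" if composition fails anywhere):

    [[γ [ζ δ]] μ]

[ζ δ]: functor ζ : ((t -> e) -> (t -> (t -> t))), argument δ : (t -> e); result (t -> (t -> t)).
[γ [ζ δ]]: functor [ζ δ] : (t -> (t -> t)), argument γ : t; result (t -> t).
[[γ [ζ δ]] μ]: functor μ : ((t -> t) -> (e -> (t -> t))), argument [γ [ζ δ]] : (t -> t); result (e -> (t -> t)).

(e -> (t -> t))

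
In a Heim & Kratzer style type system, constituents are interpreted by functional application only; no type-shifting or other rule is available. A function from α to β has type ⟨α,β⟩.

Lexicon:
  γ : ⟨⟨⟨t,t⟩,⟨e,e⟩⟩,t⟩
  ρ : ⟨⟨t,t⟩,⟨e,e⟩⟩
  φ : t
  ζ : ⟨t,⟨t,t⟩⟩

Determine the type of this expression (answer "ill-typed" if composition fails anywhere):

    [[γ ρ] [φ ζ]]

[γ ρ] — γ of type ⟨⟨⟨t,t⟩,⟨e,e⟩⟩,t⟩ combines with ρ of type ⟨⟨t,t⟩,⟨e,e⟩⟩: type t.
[φ ζ] — ζ of type ⟨t,⟨t,t⟩⟩ combines with φ of type t: type ⟨t,t⟩.
[[γ ρ] [φ ζ]] — [φ ζ] of type ⟨t,t⟩ combines with [γ ρ] of type t: type t.

t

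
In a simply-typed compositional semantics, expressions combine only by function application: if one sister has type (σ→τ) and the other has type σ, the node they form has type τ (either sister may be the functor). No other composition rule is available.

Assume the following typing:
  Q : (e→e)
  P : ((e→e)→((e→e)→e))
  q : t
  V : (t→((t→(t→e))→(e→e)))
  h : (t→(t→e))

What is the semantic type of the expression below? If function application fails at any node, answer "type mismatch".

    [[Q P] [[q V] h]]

[Q P]: functor P : ((e→e)→((e→e)→e)), argument Q : (e→e); result ((e→e)→e).
[q V]: functor V : (t→((t→(t→e))→(e→e))), argument q : t; result ((t→(t→e))→(e→e)).
[[q V] h]: functor [q V] : ((t→(t→e))→(e→e)), argument h : (t→(t→e)); result (e→e).
[[Q P] [[q V] h]]: functor [Q P] : ((e→e)→e), argument [[q V] h] : (e→e); result e.

e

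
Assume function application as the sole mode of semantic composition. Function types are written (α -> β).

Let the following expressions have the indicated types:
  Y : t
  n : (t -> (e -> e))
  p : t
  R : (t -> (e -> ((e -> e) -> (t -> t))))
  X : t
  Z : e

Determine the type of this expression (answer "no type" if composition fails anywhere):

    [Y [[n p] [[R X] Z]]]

At [n p], n : (t -> (e -> e)) takes p : t, giving (e -> e).
At [R X], R : (t -> (e -> ((e -> e) -> (t -> t)))) takes X : t, giving (e -> ((e -> e) -> (t -> t))).
At [[R X] Z], [R X] : (e -> ((e -> e) -> (t -> t))) takes Z : e, giving ((e -> e) -> (t -> t)).
At [[n p] [[R X] Z]], [[R X] Z] : ((e -> e) -> (t -> t)) takes [n p] : (e -> e), giving (t -> t).
At [Y [[n p] [[R X] Z]]], [[n p] [[R X] Z]] : (t -> t) takes Y : t, giving t.

t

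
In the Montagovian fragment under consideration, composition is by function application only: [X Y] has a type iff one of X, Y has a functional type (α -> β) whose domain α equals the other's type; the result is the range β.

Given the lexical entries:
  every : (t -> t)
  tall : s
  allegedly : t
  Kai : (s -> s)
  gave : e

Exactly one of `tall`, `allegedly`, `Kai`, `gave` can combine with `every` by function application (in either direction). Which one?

allegedly

tall : s — no; every wants t, and tall wants nothing (atomic).
allegedly — combines: every : (t -> t) takes allegedly : t as argument, giving t.
Kai : (s -> s) — no; every wants t, and Kai wants s.
gave : e — no; every wants t, and gave wants nothing (atomic).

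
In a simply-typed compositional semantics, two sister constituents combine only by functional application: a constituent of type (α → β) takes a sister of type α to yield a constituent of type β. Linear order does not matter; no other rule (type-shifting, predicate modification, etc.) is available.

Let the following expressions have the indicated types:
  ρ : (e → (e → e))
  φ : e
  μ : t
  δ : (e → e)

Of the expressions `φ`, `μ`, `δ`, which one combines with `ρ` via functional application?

φ — combines: ρ : (e → (e → e)) takes φ : e as argument, giving (e → e).
μ : t — no; ρ wants e, and μ wants nothing (atomic).
δ : (e → e) — no; ρ wants e, and δ wants e.

φ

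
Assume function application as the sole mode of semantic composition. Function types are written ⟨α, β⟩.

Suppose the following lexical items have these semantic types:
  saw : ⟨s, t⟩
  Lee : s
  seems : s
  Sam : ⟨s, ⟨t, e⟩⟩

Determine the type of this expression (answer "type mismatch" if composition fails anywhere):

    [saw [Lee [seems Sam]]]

[seems Sam]: Sam is ⟨s, ⟨t, e⟩⟩, seems is s; result ⟨t, e⟩.
[Lee [seems Sam]]: s and ⟨t, e⟩ cannot combine by function application — type clash.

type mismatch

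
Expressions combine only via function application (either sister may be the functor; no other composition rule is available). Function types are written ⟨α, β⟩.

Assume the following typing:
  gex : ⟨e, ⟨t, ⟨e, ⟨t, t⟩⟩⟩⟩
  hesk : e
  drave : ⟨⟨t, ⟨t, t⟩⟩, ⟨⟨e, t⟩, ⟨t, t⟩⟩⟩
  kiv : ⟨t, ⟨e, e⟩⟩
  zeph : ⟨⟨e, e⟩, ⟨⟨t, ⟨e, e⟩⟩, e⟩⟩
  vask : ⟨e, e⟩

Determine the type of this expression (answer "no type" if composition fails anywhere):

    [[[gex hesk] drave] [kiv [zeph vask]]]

[gex hesk] — gex of type ⟨e, ⟨t, ⟨e, ⟨t, t⟩⟩⟩⟩ combines with hesk of type e: type ⟨t, ⟨e, ⟨t, t⟩⟩⟩.
At [[gex hesk] drave]: neither ⟨t, ⟨e, ⟨t, t⟩⟩⟩ nor ⟨⟨t, ⟨t, t⟩⟩, ⟨⟨e, t⟩, ⟨t, t⟩⟩⟩ can take the other as argument; the node is ill-typed.

no type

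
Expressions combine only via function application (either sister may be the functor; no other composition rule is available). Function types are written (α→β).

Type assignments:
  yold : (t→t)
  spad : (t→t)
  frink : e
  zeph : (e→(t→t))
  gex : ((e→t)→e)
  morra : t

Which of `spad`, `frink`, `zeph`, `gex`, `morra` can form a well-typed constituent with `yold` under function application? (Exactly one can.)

spad : (t→t) — does not combine with yold.
frink : e — does not combine with yold.
zeph : (e→(t→t)) — does not combine with yold.
gex : ((e→t)→e) — does not combine with yold.
morra — combines: yold : (t→t) takes morra : t as argument, giving t.

morra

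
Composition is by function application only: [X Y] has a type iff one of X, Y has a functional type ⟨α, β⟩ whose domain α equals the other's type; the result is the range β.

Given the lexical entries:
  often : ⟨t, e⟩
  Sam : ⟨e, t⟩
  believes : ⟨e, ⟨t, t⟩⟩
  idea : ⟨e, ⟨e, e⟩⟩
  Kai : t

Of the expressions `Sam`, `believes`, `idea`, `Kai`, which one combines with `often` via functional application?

Kai

Sam : ⟨e, t⟩ — does not combine with often.
believes : ⟨e, ⟨t, t⟩⟩ — does not combine with often.
idea : ⟨e, ⟨e, e⟩⟩ — does not combine with often.
Kai — combines: often : ⟨t, e⟩ takes Kai : t as argument, giving e.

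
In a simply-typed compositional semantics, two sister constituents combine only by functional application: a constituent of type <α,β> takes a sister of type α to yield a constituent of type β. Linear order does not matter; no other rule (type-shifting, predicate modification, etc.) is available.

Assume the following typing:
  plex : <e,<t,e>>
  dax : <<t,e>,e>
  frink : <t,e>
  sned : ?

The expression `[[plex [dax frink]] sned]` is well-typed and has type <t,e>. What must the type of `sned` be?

<<t,e>,<t,e>>

[[plex [dax frink]] sned] must have type <t,e>. The sister [plex [dax frink]] has type <t,e>; that is not a function onto <t,e>, so sned must be the functor, of type <<t,e>,<t,e>>.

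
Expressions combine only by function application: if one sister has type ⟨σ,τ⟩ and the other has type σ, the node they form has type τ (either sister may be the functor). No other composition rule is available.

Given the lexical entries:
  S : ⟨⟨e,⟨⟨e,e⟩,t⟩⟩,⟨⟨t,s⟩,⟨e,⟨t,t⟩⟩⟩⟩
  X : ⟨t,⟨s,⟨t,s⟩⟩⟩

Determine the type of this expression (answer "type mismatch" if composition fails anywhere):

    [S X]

[S X]: ⟨⟨e,⟨⟨e,e⟩,t⟩⟩,⟨⟨t,s⟩,⟨e,⟨t,t⟩⟩⟩⟩ and ⟨t,⟨s,⟨t,s⟩⟩⟩ cannot combine by function application — type clash.

type mismatch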